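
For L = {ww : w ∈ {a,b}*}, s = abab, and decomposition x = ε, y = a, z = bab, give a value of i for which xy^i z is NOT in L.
i = 3

xy³z = ε · aaa · bab = aaabab; aaabab has length 6; its halves are aaa and bab, which differ, so it is not in L.
(Other choices also work, e.g. i = 0, 2; only i = 1 is guaranteed to stay in L since xy¹z = s.)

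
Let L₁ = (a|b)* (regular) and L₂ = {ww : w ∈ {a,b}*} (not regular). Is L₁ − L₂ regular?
No — L₁ − L₂ is not regular.

L₁ − L₂ is the complement of {ww} within {a,b}*. If it were regular, its complement {ww} would be regular as well (regular languages are closed under complement) — contradiction. So L₁ − L₂ is not regular.

Note that the bare facts "L₁ regular, L₂ non-regular" do not settle the question by themselves: the closure of regular languages under ∪, ∩, complement and difference applies only when BOTH operands are regular. With a non-regular operand the result can come out regular or non-regular depending on the specific languages, so one has to work out L₁ − L₂ for this particular pair, as above.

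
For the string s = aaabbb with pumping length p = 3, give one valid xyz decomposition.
x = '', y = 'aaa', z = 'bbb'

For s = aaabbb and p = 3, one valid decomposition is:
- x = '' (length 0)
- y = 'aaa' (length 3)
- z = 'bbb' (length 3)

Verification:
- xyz = '' + 'aaa' + 'bbb' = aaabbb ✓
- |xy| = 3 ≤ 3 ✓
- |y| = 3 > 0 ✓

All pumping lemma constraints are satisfied.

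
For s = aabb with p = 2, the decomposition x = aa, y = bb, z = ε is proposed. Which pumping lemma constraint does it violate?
Violated: |xy| ≤ p

The decomposition x = aa, y = bb, z = ε for s = aabb with p = 2
violates the constraint: |xy| ≤ p

|xy| = |aabb| = 4 > 2 = p. The decomposition puts too many characters in xy.

Pumping lemma constraints:
1. xyz = s (decomposition is valid)
2. |xy| ≤ p
3. |y| > 0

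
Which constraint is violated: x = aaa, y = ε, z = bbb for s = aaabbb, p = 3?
Violated: |y| > 0

The decomposition x = aaa, y = ε, z = bbb for s = aaabbb with p = 3
violates the constraint: |y| > 0

|y| = 0, but the pumping lemma requires |y| > 0 (y must be non-empty).

Pumping lemma constraints:
1. xyz = s (decomposition is valid)
2. |xy| ≤ p
3. |y| > 0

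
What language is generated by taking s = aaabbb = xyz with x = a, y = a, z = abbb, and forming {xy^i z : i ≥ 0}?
{xy^i z : i ≥ 0} = {a^(2+i) b^3 : i ≥ 0} = {aabbb, aaabbb, aaaabbb, ...}

With x = a, y = a, z = abbb: Starting with aaabbb and pumping the second 'a', we get strings with 2+i a's followed by 3 b's for i = 0, 1, 2, ...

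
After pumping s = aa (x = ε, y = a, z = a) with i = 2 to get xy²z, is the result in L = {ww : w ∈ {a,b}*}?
No

xy²z = ε · aa · a = aaa.
aaa has odd length 3, so it cannot be written as ww and is not in L.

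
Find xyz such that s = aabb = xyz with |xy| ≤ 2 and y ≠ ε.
x = 'a', y = 'a', z = 'bb'

For s = aabb and p = 2, one valid decomposition is:
- x = 'a' (length 1)
- y = 'a' (length 1)
- z = 'bb' (length 2)

Verification:
- xyz = 'a' + 'a' + 'bb' = aabb ✓
- |xy| = 2 ≤ 2 ✓
- |y| = 1 > 0 ✓

All pumping lemma constraints are satisfied.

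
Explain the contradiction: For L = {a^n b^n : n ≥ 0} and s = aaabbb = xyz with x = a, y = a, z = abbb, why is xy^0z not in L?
xy⁰z = aabbb ∉ L

Pumping with i = 0 replaces y = a by y⁰ = ε:
- Original: s = xyz = aaabbb; aaabbb = a^3 b^3 has equal counts (3 = 3), so it is in L
- Pumped: xy⁰z = a · ε · abbb = aabbb
- aabbb has 2 a's and 3 b's; 2 ≠ 3, so it is not in L

The pumping lemma would require xy⁰z ∈ L, so this decomposition yields a contradiction.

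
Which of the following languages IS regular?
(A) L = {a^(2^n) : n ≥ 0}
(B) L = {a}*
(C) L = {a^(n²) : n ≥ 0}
(B) {a}*

(B) L = {a}* is regular.

This can be recognized by a finite automaton (DFA/NFA).
Regular expressions like {a}* define regular languages.

The other choices are not regular:
- {a^(2^n) : n ≥ 0}: After pumping, length is no longer a power of 2
- {a^(n²) : n ≥ 0}: After pumping, length is no longer a perfect square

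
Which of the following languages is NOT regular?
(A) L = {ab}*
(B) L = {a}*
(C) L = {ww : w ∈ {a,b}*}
(C) {ww : w ∈ {a,b}*}

(C) L = {ww : w ∈ {a,b}*} is NOT regular.

The pumping lemma can be used to prove this:
After pumping, the two halves no longer match

The other languages are regular because they can be recognized by finite automata.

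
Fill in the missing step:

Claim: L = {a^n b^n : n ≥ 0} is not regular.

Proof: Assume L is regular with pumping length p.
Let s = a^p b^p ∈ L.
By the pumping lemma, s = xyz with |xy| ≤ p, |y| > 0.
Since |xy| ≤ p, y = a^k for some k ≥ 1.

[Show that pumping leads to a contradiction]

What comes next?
Consider xy²z = a^(p+k) b^p.

Since k ≥ 1, we have p + k > p.
So xy²z has more a's than b's: (p+k) a's vs p b's.
This means xy²z ∉ L because a^n b^n requires equal counts.

This contradicts the pumping lemma which states xy²z ∈ L.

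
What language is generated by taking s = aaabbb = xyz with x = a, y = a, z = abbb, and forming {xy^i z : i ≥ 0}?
{xy^i z : i ≥ 0} = {a^(2+i) b^3 : i ≥ 0} = {aabbb, aaabbb, aaaabbb, ...}

With x = a, y = a, z = abbb: Starting with aaabbb and pumping the second 'a', we get strings with 2+i a's followed by 3 b's for i = 0, 1, 2, ...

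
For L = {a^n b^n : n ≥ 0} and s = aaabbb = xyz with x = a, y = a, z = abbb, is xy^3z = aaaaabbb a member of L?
No

xy³z = a · aaa · abbb = aaaaabbb.
aaaaabbb has 5 a's and 3 b's; 5 ≠ 3, so it is not in L.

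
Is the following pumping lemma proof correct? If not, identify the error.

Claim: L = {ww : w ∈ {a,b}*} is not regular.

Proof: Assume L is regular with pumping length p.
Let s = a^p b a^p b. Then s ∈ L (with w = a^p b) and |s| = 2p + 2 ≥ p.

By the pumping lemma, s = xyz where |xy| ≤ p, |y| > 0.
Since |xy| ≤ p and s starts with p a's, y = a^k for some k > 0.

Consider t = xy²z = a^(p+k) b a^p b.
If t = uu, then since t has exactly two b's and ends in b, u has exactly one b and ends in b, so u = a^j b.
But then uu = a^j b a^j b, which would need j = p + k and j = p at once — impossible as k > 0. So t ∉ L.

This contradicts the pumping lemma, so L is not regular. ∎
The proof is correct.

This proof is valid because:
1. s = a^p b a^p b is in L and is chosen in terms of p, so |s| ≥ p holds for every p
2. The decomposition analysis is correct: |xy| ≤ p forces y to lie inside the leading a's
3. The contradiction is valid: the argument shows a^(p+k) b a^p b cannot be split into two equal halves
4. The conclusion follows logically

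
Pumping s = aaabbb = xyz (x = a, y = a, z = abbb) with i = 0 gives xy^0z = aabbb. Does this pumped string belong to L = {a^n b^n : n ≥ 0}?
No

xy⁰z = a · ε · abbb = aabbb.
aabbb has 2 a's and 3 b's; 2 ≠ 3, so it is not in L.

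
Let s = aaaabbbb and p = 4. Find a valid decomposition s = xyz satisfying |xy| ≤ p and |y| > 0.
x = '', y = 'aaa', z = 'abbbb'

For s = aaaabbbb and p = 4, one valid decomposition is:
- x = '' (length 0)
- y = 'aaa' (length 3)
- z = 'abbbb' (length 5)

Verification:
- xyz = '' + 'aaa' + 'abbbb' = aaaabbbb ✓
- |xy| = 3 ≤ 4 ✓
- |y| = 3 > 0 ✓

All pumping lemma constraints are satisfied.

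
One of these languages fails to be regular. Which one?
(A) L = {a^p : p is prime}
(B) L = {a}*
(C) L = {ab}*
(A) {a^p : p is prime}

(A) L = {a^p : p is prime} is NOT regular.

The pumping lemma can be used to prove this:
After pumping, the length becomes composite

The other languages are regular because they can be recognized by finite automata.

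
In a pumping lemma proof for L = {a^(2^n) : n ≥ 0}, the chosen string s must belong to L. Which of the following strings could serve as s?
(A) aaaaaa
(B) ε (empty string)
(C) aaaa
(C) aaaa

The pumping lemma is applied to a string s that lies in L, so first check membership of each option:
- (A) aaaaaa has length 6, strictly between 2^2 = 4 and 2^3 = 8, so it is not in L ✗
- (B) ε has length 0, which is not a power of 2, so it is not in L ✗
- (C) aaaa has length 4 = 2^2, so it is in L ✓

Only (C) aaaa is in L, so it is the only candidate that could play the role of s.
(In a complete proof one picks s in terms of the pumping length p so that |s| ≥ p is guaranteed; a fixed string like aaaa illustrates the shape of such an s.)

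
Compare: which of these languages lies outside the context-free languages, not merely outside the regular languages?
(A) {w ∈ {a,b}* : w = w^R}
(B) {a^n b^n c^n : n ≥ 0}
(B) {a^n b^n c^n : n ≥ 0}

(B) {a^n b^n c^n : n ≥ 0} requires the CFL pumping lemma.

- {w ∈ {a,b}* : w = w^R} is context-free (but not regular)
  • Can be shown non-regular with the regular pumping lemma
  • After pumping, the string is no longer symmetric

- {a^n b^n c^n : n ≥ 0} is NOT context-free
  • Requires the CFL pumping lemma to prove
  • Cannot maintain three equal counts simultaneously

The CFL pumping lemma is "stronger" in that it can prove non-membership
in the larger class of context-free languages.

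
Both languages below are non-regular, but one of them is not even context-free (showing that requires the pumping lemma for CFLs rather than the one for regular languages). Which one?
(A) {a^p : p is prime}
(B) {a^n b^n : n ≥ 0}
(A) {a^p : p is prime}

(A) {a^p : p is prime} requires the CFL pumping lemma.

- {a^n b^n : n ≥ 0} is context-free (but not regular)
  • Can be shown non-regular with the regular pumping lemma
  • After pumping, the number of a's and b's become unequal

- {a^p : p is prime} is NOT context-free
  • Requires the CFL pumping lemma to prove
  • The CFL pumping lemma also fails because prime gaps are unbounded

The CFL pumping lemma is "stronger" in that it can prove non-membership
in the larger class of context-free languages.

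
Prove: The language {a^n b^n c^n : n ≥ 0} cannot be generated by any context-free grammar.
Assume for contradiction that L is context-free, and let p ≥ 1 be the pumping length given by the pumping lemma for CFLs.
Choose s = a^p b^p c^p. Then s ∈ L and |s| = 3p ≥ p.
By the CFL pumping lemma, s = uvxyz for some u, v, x, y, z with |vxy| ≤ p, |vy| ≥ 1, and uv^i xy^i z ∈ L for every i ≥ 0.

Because |vxy| ≤ p, the window vxy cannot contain both an a and a c: any substring of s containing both must include the entire block b^p plus at least one a and one c, so it has length ≥ p + 2 > p.
Hence at least one of the letters a, c does not occur in vy at all.

Take i = 0: the string uxz is obtained from s by deleting |vy| ≥ 1 symbols, so |uxz| = 3p − |vy| < 3p.
But the letter (a or c) that does not occur in vy still occurs exactly p times in uxz. Every string of L with exactly p copies of some letter is a^p b^p c^p, of length 3p. Since |uxz| < 3p, uxz ∉ L.

This contradicts the CFL pumping lemma, which requires uv^i xy^i z ∈ L for all i ≥ 0.
Hence L = {a^n b^n c^n : n ≥ 0} is not context-free. ∎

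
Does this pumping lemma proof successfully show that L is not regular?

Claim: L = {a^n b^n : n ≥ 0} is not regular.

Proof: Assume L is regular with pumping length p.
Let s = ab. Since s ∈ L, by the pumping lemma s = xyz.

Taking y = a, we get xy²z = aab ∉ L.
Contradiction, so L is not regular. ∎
The proof is INCORRECT.

Error: The string s = ab may be shorter than p.
The pumping lemma only applies to strings with |s| ≥ p, and p is not under our control.
We must choose s in terms of p, e.g. s = a^p b^p, to ensure |s| ≥ p.
(The proof also fixes one particular y; a valid argument must handle every decomposition with |xy| ≤ p and |y| ≥ 1 — for s = a^p b^p this forces y = a^k, and then xy²z = a^(p+k) b^p ∉ L.)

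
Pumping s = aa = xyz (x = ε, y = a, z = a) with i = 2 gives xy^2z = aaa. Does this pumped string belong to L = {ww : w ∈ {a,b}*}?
No

xy²z = ε · aa · a = aaa.
aaa has odd length 3, so it cannot be written as ww and is not in L.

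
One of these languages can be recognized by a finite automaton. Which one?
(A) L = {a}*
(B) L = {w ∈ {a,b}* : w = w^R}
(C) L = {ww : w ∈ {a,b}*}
(A) {a}*

(A) L = {a}* is regular.

This can be recognized by a finite automaton (DFA/NFA).
Regular expressions like {a}* define regular languages.

The other choices are not regular:
- {w ∈ {a,b}* : w = w^R}: After pumping, the string is no longer symmetric
- {ww : w ∈ {a,b}*}: After pumping, the two halves no longer match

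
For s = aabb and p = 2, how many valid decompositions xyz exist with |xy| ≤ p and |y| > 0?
3

For s = 'aabb' with pumping length p = 2:

Constraints: |xy| ≤ 2, |y| > 0

Valid decompositions (|xy| ≤ p, |y| ≥ 1):
  • x='', y='a', z='abb'
  • x='a', y='a', z='bb'
  • x='', y='aa', z='bb'

Total count: 3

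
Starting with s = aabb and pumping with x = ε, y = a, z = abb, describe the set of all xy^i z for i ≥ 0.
{xy^i z : i ≥ 0} = {a^(i+1) b^2 : i ≥ 0} = {abb, aabb, aaabb, ...}

With x = ε, y = a, z = abb: Starting with aabb and pumping the first 'a' (z = abb keeps the second 'a'), we get strings with i+1 a's followed by 2 b's for i = 0, 1, 2, ...; note bb is not produced because z always contributes one a.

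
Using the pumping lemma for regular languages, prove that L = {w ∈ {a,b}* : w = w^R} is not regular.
Assume for contradiction that L is regular, and let p ≥ 1 be the pumping length given by the pumping lemma.
Choose s = a^p b a^p. Then s ∈ L (it reads the same in both directions) and |s| = 2p + 1 ≥ p.
By the pumping lemma, s = xyz for some x, y, z with |xy| ≤ p, |y| ≥ 1, and xy^i z ∈ L for every i ≥ 0.
Since |xy| ≤ p and the first p symbols of s are all a's, y = a^k for some k with 1 ≤ k ≤ p.

Take i = 2: xy²z = a^(p + k) b a^p.
Its reversal is a^p b a^(p + k). These differ because the block of a's before the unique b has length p + k in one and p in the other, and p + k ≠ p since k ≥ 1. So xy²z is not a palindrome, i.e. xy²z ∉ L.

This contradicts the pumping lemma, which requires xy^i z ∈ L for all i ≥ 0.
Hence L = {w ∈ {a,b}* : w = w^R} is not regular. ∎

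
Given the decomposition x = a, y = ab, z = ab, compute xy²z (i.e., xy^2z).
aababab

Given x = 'a', y = 'ab', z = 'ab' and i = 2:

xy^2z = x + y·y·...·y (2 times) + z
       = 'a' + 'ab'^2 + 'ab'
       = 'a' + 'abab' + 'ab'
       = 'aababab'

The pumped string is 'aababab' with length 7.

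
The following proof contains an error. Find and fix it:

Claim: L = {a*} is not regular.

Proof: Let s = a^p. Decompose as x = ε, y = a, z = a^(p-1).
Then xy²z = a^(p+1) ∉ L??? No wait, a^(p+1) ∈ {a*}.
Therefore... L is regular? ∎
Error: The proof attempts to show a*  is not regular, but a* IS regular!

Correction: a* is a regular language (recognized by a simple DFA with one accepting state and self-loop on 'a'). The pumping lemma can only prove non-regularity, not regularity. For regular languages, pumping always works.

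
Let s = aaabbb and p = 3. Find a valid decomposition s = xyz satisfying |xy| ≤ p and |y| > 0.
x = 'aa', y = 'a', z = 'bbb'

For s = aaabbb and p = 3, one valid decomposition is:
- x = 'aa' (length 2)
- y = 'a' (length 1)
- z = 'bbb' (length 3)

Verification:
- xyz = 'aa' + 'a' + 'bbb' = aaabbb ✓
- |xy| = 3 ≤ 3 ✓
- |y| = 1 > 0 ✓

All pumping lemma constraints are satisfied.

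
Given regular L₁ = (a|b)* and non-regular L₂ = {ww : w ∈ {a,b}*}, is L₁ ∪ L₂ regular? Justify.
Yes — L₁ ∪ L₂ is regular.

{ww} ⊆ (a|b)*, so L₁ ∪ L₂ = (a|b)*, which is regular.

Note that the bare facts "L₁ regular, L₂ non-regular" do not settle the question by themselves: the closure of regular languages under ∪, ∩, complement and difference applies only when BOTH operands are regular. With a non-regular operand the result can come out regular or non-regular depending on the specific languages, so one has to work out L₁ ∪ L₂ for this particular pair, as above.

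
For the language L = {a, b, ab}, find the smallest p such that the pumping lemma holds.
p = 3

For a finite language L, the pumping lemma holds vacuously if p > max|s| for s ∈ L.

The longest string in L = {a, b, ab} has length 2.
If p = 3, then no string s ∈ L has |s| ≥ p, so the condition is vacuously true.

The minimum pumping length is p = 3.

Why no smaller p works: for any p ≤ 2, the longest string s ∈ L has |s| = 2 ≥ p, so it would
have to be pumpable; but pumping up (i = 2, 3, ...) produces ever longer strings, which cannot all lie in the
finite language L. So the pumping property fails for every p ≤ 2.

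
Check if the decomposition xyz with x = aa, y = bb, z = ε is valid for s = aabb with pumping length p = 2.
Violated: |xy| ≤ p

The decomposition x = aa, y = bb, z = ε for s = aabb with p = 2
violates the constraint: |xy| ≤ p

|xy| = |aabb| = 4 > 2 = p. The decomposition puts too many characters in xy.

Pumping lemma constraints:
1. xyz = s (decomposition is valid)
2. |xy| ≤ p
3. |y| > 0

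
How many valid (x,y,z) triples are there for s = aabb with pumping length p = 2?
3

For s = 'aabb' with pumping length p = 2:

Constraints: |xy| ≤ 2, |y| > 0

Valid decompositions (|xy| ≤ p, |y| ≥ 1):
  • x='', y='a', z='abb'
  • x='a', y='a', z='bb'
  • x='', y='aa', z='bb'

Total count: 3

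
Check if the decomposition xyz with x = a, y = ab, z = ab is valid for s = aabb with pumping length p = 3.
Violated: xyz = s

The decomposition x = a, y = ab, z = ab for s = aabb with p = 3
violates the constraint: xyz = s

xyz = 'a' + 'ab' + 'ab' = 'aabab' ≠ 'aabb' = s. The decomposition doesn't reconstruct s.

Pumping lemma constraints:
1. xyz = s (decomposition is valid)
2. |xy| ≤ p
3. |y| > 0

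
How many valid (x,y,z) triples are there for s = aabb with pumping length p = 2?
3

For s = 'aabb' with pumping length p = 2:

Constraints: |xy| ≤ 2, |y| > 0

Valid decompositions (|xy| ≤ p, |y| ≥ 1):
  • x='', y='a', z='abb'
  • x='a', y='a', z='bb'
  • x='', y='aa', z='bb'

Total count: 3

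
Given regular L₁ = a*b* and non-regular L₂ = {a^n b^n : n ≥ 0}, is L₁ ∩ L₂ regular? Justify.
No — L₁ ∩ L₂ is not regular.

Every string a^n b^n already lies in a*b*, so L₁ ∩ L₂ = {a^n b^n : n ≥ 0} = L₂ itself, which is the standard non-regular language (pump s = a^p b^p).

Note that the bare facts "L₁ regular, L₂ non-regular" do not settle the question by themselves: the closure of regular languages under ∪, ∩, complement and difference applies only when BOTH operands are regular. With a non-regular operand the result can come out regular or non-regular depending on the specific languages, so one has to work out L₁ ∩ L₂ for this particular pair, as above.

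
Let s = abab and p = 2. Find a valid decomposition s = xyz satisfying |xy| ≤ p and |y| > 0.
x = '', y = 'ab', z = 'ab'

For s = abab and p = 2, one valid decomposition is:
- x = '' (length 0)
- y = 'ab' (length 2)
- z = 'ab' (length 2)

Verification:
- xyz = '' + 'ab' + 'ab' = abab ✓
- |xy| = 2 ≤ 2 ✓
- |y| = 2 > 0 ✓

All pumping lemma constraints are satisfied.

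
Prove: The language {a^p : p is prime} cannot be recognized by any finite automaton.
Assume for contradiction that L is regular, and let p ≥ 1 be the pumping length given by the pumping lemma.
Choose a prime q with q ≥ p (one exists because there are infinitely many primes) and let s = a^q. Then s ∈ L and |s| = q ≥ p.
By the pumping lemma, s = xyz for some x, y, z with |xy| ≤ p, |y| ≥ 1, and xy^i z ∈ L for every i ≥ 0.
Here y = a^k for some k with 1 ≤ k ≤ p, and xy^i z = a^(q + (i − 1)k) for every i ≥ 0.

Take i = q + 1: |xy^(q+1) z| = q + qk = q(k + 1).
Both factors satisfy q ≥ 2 and k + 1 ≥ 2, so q(k + 1) is composite, and xy^(q+1) z ∉ L.

This contradicts the pumping lemma, which requires xy^i z ∈ L for all i ≥ 0.
Hence L = {a^p : p is prime} is not regular. ∎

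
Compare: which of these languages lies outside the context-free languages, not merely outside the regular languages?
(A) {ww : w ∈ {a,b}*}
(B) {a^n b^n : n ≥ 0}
(A) {ww : w ∈ {a,b}*}

(A) {ww : w ∈ {a,b}*} requires the CFL pumping lemma.

- {a^n b^n : n ≥ 0} is context-free (but not regular)
  • Can be shown non-regular with the regular pumping lemma
  • After pumping, the number of a's and b's become unequal

- {ww : w ∈ {a,b}*} is NOT context-free
  • Requires the CFL pumping lemma to prove
  • Even a PDA cannot compare two arbitrary halves symbol by symbol; CFL pumping on a^p b^p a^p b^p fails

The CFL pumping lemma is "stronger" in that it can prove non-membership
in the larger class of context-free languages.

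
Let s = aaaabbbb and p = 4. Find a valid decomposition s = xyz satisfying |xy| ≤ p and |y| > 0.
x = '', y = 'aa', z = 'aabbbb'

For s = aaaabbbb and p = 4, one valid decomposition is:
- x = '' (length 0)
- y = 'aa' (length 2)
- z = 'aabbbb' (length 6)

Verification:
- xyz = '' + 'aa' + 'aabbbb' = aaaabbbb ✓
- |xy| = 2 ≤ 4 ✓
- |y| = 2 > 0 ✓

All pumping lemma constraints are satisfied.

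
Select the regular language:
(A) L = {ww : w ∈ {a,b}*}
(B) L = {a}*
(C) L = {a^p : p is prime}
(B) {a}*

(B) L = {a}* is regular.

This can be recognized by a finite automaton (DFA/NFA).
Regular expressions like {a}* define regular languages.

The other choices are not regular:
- {a^p : p is prime}: After pumping, the length becomes composite
- {ww : w ∈ {a,b}*}: After pumping, the two halves no longer match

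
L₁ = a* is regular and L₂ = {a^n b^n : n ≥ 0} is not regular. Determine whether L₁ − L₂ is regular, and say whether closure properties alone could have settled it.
Yes — L₁ − L₂ is regular.

The only string of a* that lies in {a^n b^n} is ε, so L₁ − L₂ = a* − {ε} = a⁺ = aa*, which is regular.

Note that the bare facts "L₁ regular, L₂ non-regular" do not settle the question by themselves: the closure of regular languages under ∪, ∩, complement and difference applies only when BOTH operands are regular. With a non-regular operand the result can come out regular or non-regular depending on the specific languages, so one has to work out L₁ − L₂ for this particular pair, as above.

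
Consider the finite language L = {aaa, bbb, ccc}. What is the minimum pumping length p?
p = 4

For a finite language L, the pumping lemma holds vacuously if p > max|s| for s ∈ L.

The longest string in L = {aaa, bbb, ccc} has length 3.
If p = 4, then no string s ∈ L has |s| ≥ p, so the condition is vacuously true.

The minimum pumping length is p = 4.

Why no smaller p works: for any p ≤ 3, the longest string s ∈ L has |s| = 3 ≥ p, so it would
have to be pumpable; but pumping up (i = 2, 3, ...) produces ever longer strings, which cannot all lie in the
finite language L. So the pumping property fails for every p ≤ 3.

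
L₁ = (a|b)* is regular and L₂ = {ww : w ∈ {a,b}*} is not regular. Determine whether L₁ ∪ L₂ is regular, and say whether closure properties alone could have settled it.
Yes — L₁ ∪ L₂ is regular.

{ww} ⊆ (a|b)*, so L₁ ∪ L₂ = (a|b)*, which is regular.

Note that the bare facts "L₁ regular, L₂ non-regular" do not settle the question by themselves: the closure of regular languages under ∪, ∩, complement and difference applies only when BOTH operands are regular. With a non-regular operand the result can come out regular or non-regular depending on the specific languages, so one has to work out L₁ ∪ L₂ for this particular pair, as above.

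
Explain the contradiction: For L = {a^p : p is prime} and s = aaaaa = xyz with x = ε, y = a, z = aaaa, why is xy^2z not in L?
xy²z = aaaaaa ∉ L

Pumping with i = 2 replaces y = a by y² = aa:
- Original: s = xyz = aaaaa; aaaaa has length 5, which is prime, so it is in L
- Pumped: xy²z = ε · aa · aaaa = aaaaaa
- aaaaaa has length 6 = 2 × 3, which is not prime, so it is not in L

The pumping lemma would require xy²z ∈ L, so this decomposition yields a contradiction.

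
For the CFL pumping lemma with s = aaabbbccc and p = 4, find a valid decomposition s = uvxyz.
u='aa', v='a', x='bb', y='b', z='ccc'

For s = aaabbbccc with pumping length p = 4:

One valid decomposition:
- u = 'aa'
- v = 'a'
- x = 'bb'
- y = 'b'
- z = 'ccc'

Verification:
- uvxyz = 'aa' + 'a' + 'bb' + 'b' + 'ccc' = aaabbbccc ✓
- |vxy| = |'abbb'| = 4 ≤ 4 ✓
- |vy| = |'ab'| = 2 > 0 ✓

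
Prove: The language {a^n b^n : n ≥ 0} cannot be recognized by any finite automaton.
Assume for contradiction that L is regular, and let p ≥ 1 be the pumping length given by the pumping lemma.
Choose s = a^p b^p. Then s ∈ L and |s| = 2p ≥ p.
By the pumping lemma, s = xyz for some x, y, z with |xy| ≤ p, |y| ≥ 1, and xy^i z ∈ L for every i ≥ 0.
Since |xy| ≤ p and the first p symbols of s are all a's, we must have y = a^k for some k with 1 ≤ k ≤ p.

Take i = 2: xy²z = a^(p + k) b^p.
This string has p + k a's but p b's, and p + k > p because k ≥ 1. So xy²z ∉ L.

This contradicts the pumping lemma, which requires xy^i z ∈ L for all i ≥ 0.
Hence L = {a^n b^n : n ≥ 0} is not regular. ∎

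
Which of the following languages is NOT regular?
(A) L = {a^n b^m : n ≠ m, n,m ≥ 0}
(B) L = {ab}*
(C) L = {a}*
(A) {a^n b^m : n ≠ m, n,m ≥ 0}

(A) L = {a^n b^m : n ≠ m, n,m ≥ 0} is NOT regular.

The pumping lemma can be used to prove this:
After pumping a's, we can make n = m

The other languages are regular because they can be recognized by finite automata.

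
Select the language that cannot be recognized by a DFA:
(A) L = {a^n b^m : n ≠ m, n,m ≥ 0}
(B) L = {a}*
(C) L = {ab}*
(A) {a^n b^m : n ≠ m, n,m ≥ 0}

(A) L = {a^n b^m : n ≠ m, n,m ≥ 0} is NOT regular.

The pumping lemma can be used to prove this:
After pumping a's, we can make n = m

The other languages are regular because they can be recognized by finite automata.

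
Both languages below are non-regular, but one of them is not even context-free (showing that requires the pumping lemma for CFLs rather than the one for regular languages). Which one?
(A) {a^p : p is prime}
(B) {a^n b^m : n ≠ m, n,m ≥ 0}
(A) {a^p : p is prime}

(A) {a^p : p is prime} requires the CFL pumping lemma.

- {a^n b^m : n ≠ m, n,m ≥ 0} is context-free (but not regular)
  • Can be shown non-regular with the regular pumping lemma
  • After pumping a's, we can make n = m

- {a^p : p is prime} is NOT context-free
  • Requires the CFL pumping lemma to prove
  • The CFL pumping lemma also fails because prime gaps are unbounded

The CFL pumping lemma is "stronger" in that it can prove non-membership
in the larger class of context-free languages.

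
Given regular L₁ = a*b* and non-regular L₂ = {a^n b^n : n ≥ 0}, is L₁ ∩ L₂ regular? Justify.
No — L₁ ∩ L₂ is not regular.

Every string a^n b^n already lies in a*b*, so L₁ ∩ L₂ = {a^n b^n : n ≥ 0} = L₂ itself, which is the standard non-regular language (pump s = a^p b^p).

Note that the bare facts "L₁ regular, L₂ non-regular" do not settle the question by themselves: the closure of regular languages under ∪, ∩, complement and difference applies only when BOTH operands are regular. With a non-regular operand the result can come out regular or non-regular depending on the specific languages, so one has to work out L₁ ∩ L₂ for this particular pair, as above.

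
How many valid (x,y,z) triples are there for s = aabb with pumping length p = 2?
3

For s = 'aabb' with pumping length p = 2:

Constraints: |xy| ≤ 2, |y| > 0

Valid decompositions (|xy| ≤ p, |y| ≥ 1):
  • x='', y='a', z='abb'
  • x='a', y='a', z='bb'
  • x='', y='aa', z='bb'

Total count: 3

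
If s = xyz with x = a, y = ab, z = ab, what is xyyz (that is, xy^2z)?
aababab

Given x = 'a', y = 'ab', z = 'ab' and i = 2:

xy^2z = x + y·y·...·y (2 times) + z
       = 'a' + 'ab'^2 + 'ab'
       = 'a' + 'abab' + 'ab'
       = 'aababab'

The pumped string is 'aababab' with length 7.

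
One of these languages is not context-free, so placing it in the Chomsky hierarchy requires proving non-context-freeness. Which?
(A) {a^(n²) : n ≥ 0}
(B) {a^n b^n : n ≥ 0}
(A) {a^(n²) : n ≥ 0}

(A) {a^(n²) : n ≥ 0} requires the CFL pumping lemma.

- {a^n b^n : n ≥ 0} is context-free (but not regular)
  • Can be shown non-regular with the regular pumping lemma
  • After pumping, the number of a's and b's become unequal

- {a^(n²) : n ≥ 0} is NOT context-free
  • Requires the CFL pumping lemma to prove
  • Gaps between squares grow unboundedly

The CFL pumping lemma is "stronger" in that it can prove non-membership
in the larger class of context-free languages.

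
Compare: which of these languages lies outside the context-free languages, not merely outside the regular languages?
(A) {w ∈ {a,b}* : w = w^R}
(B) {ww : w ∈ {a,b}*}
(B) {ww : w ∈ {a,b}*}

(B) {ww : w ∈ {a,b}*} requires the CFL pumping lemma.

- {w ∈ {a,b}* : w = w^R} is context-free (but not regular)
  • Can be shown non-regular with the regular pumping lemma
  • After pumping, the string is no longer symmetric

- {ww : w ∈ {a,b}*} is NOT context-free
  • Requires the CFL pumping lemma to prove
  • Even a PDA cannot compare two arbitrary halves symbol by symbol; CFL pumping on a^p b^p a^p b^p fails

The CFL pumping lemma is "stronger" in that it can prove non-membership
in the larger class of context-free languages.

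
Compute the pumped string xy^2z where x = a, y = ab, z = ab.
aababab

Given x = 'a', y = 'ab', z = 'ab' and i = 2:

xy^2z = x + y·y·...·y (2 times) + z
       = 'a' + 'ab'^2 + 'ab'
       = 'a' + 'abab' + 'ab'
       = 'aababab'

The pumped string is 'aababab' with length 7.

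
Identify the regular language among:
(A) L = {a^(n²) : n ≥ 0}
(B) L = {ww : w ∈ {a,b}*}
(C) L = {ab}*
(C) {ab}*

(C) L = {ab}* is regular.

This can be recognized by a finite automaton (DFA/NFA).
Regular expressions like {ab}* define regular languages.

The other choices are not regular:
- {ww : w ∈ {a,b}*}: After pumping, the two halves no longer match
- {a^(n²) : n ≥ 0}: After pumping, length is no longer a perfect square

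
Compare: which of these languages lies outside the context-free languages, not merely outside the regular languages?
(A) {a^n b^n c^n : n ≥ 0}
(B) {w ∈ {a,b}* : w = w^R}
(A) {a^n b^n c^n : n ≥ 0}

(A) {a^n b^n c^n : n ≥ 0} requires the CFL pumping lemma.

- {w ∈ {a,b}* : w = w^R} is context-free (but not regular)
  • Can be shown non-regular with the regular pumping lemma
  • After pumping, the string is no longer symmetric

- {a^n b^n c^n : n ≥ 0} is NOT context-free
  • Requires the CFL pumping lemma to prove
  • Cannot maintain three equal counts simultaneously

The CFL pumping lemma is "stronger" in that it can prove non-membership
in the larger class of context-free languages.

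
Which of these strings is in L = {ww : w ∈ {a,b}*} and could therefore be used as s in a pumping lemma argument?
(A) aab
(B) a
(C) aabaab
(C) aabaab

The pumping lemma is applied to a string s that lies in L, so first check membership of each option:
- (A) aab has odd length 3, so it cannot be written as ww and is not in L ✗
- (B) a has odd length 1, so it cannot be written as ww and is not in L ✗
- (C) aabaab splits into halves aab · aab, which are equal, so it is in L (w = aab) ✓

Only (C) aabaab is in L, so it is the only candidate that could play the role of s.
(In a complete proof one picks s in terms of the pumping length p so that |s| ≥ p is guaranteed; a fixed string like aabaab illustrates the shape of such an s.)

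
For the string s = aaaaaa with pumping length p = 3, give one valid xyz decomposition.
x = 'a', y = 'aa', z = 'aaa'

For s = aaaaaa and p = 3, one valid decomposition is:
- x = 'a' (length 1)
- y = 'aa' (length 2)
- z = 'aaa' (length 3)

Verification:
- xyz = 'a' + 'aa' + 'aaa' = aaaaaa ✓
- |xy| = 3 ≤ 3 ✓
- |y| = 2 > 0 ✓

All pumping lemma constraints are satisfied.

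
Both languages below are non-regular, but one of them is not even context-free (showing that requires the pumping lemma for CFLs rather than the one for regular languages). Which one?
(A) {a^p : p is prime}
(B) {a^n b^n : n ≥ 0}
(A) {a^p : p is prime}

(A) {a^p : p is prime} requires the CFL pumping lemma.

- {a^n b^n : n ≥ 0} is context-free (but not regular)
  • Can be shown non-regular with the regular pumping lemma
  • After pumping, the number of a's and b's become unequal

- {a^p : p is prime} is NOT context-free
  • Requires the CFL pumping lemma to prove
  • The CFL pumping lemma also fails because prime gaps are unbounded

The CFL pumping lemma is "stronger" in that it can prove non-membership
in the larger class of context-free languages.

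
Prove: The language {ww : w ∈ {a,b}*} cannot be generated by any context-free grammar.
Assume for contradiction that L is context-free, and let p ≥ 1 be the pumping length given by the pumping lemma for CFLs.
Choose s = a^p b^p a^p b^p. Then s ∈ L (take w = a^p b^p) and |s| = 4p ≥ p.
By the CFL pumping lemma, s = uvxyz for some u, v, x, y, z with |vxy| ≤ p, |vy| ≥ 1, and uv^i xy^i z ∈ L for every i ≥ 0.

Write s as four blocks A₁ B₁ A₂ B₂ with A₁ = A₂ = a^p and B₁ = B₂ = b^p. Since |vxy| ≤ p, the window vxy lies inside at most two adjacent blocks. Take i = 0 and let t = uxz, so |t| = 4p − |vy| with 1 ≤ |vy| ≤ p. If |t| is odd, t ∉ L immediately, so assume |vy| is even (hence |vy| ≥ 2) and |t|/2 = 2p − |vy|/2, which satisfies p ≤ |t|/2 ≤ 2p − 1.

Case 1 (vxy inside A₁B₁): t = a^(p−j) b^(p−l) a^p b^p with j + l = |vy|. The second half of t has length < 2p, so it is a suffix of the trailing a^p b^p and ends in b; the first half is a^(p−j) b^(p−l) a^((j+l)/2), which ends in a because (j+l)/2 ≥ 1. The halves differ, so t ∉ L.

Case 2 (vxy inside B₁A₂, straddling the middle): t = a^p b^(p−j) a^(p−l) b^p with j + l = |vy|. If t = ww, then w is a prefix of t of length ≥ p, so w begins with a^p; and w is a suffix of t of length ≥ p, so w ends with b^p. That forces |w| ≥ 2p, contradicting |w| = |t|/2 ≤ 2p − 1. So t ∉ L.

Case 3 (vxy inside A₂B₂): t = a^p b^p a^(p−j) b^(p−l) with j + l = |vy|. The first half of t is a prefix of a^p b^p, so it begins with a; the second half is b^((j+l)/2) a^(p−j) b^(p−l), which begins with b. The halves differ, so t ∉ L.

In every case uv⁰xy⁰z = uxz ∉ L.

This contradicts the CFL pumping lemma, which requires uv^i xy^i z ∈ L for all i ≥ 0.
Hence L = {ww : w ∈ {a,b}*} is not context-free. ∎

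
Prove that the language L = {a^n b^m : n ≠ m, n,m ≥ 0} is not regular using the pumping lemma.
Assume for contradiction that L is regular, and let p ≥ 1 be the pumping length given by the pumping lemma.
Choose s = a^p b^(p + p!). Then s ∈ L because p ≠ p + p! (as p! ≥ 1), and |s| ≥ p.
By the pumping lemma, s = xyz for some x, y, z with |xy| ≤ p, |y| ≥ 1, and xy^i z ∈ L for every i ≥ 0.
Since |xy| ≤ p and the first p symbols of s are all a's, y = a^k for some k with 1 ≤ k ≤ p.
For every i ≥ 0, xy^i z = a^(p + (i − 1)k) b^(p + p!).

Because 1 ≤ k ≤ p, k divides p!. Let t = p!/k (a positive integer) and take i = t + 1.
Then the number of a's is p + tk = p + p!, which equals the number of b's.
So xy^(t+1) z = a^(p + p!) b^(p + p!) has equally many a's and b's and is NOT in L.

This contradicts the pumping lemma, which requires xy^i z ∈ L for all i ≥ 0.
Hence L = {a^n b^m : n ≠ m, n,m ≥ 0} is not regular. ∎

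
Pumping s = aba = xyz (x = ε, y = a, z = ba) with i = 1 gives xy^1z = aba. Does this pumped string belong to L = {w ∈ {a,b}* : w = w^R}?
Yes

xy¹z = ε · a · ba = aba.
aba reversed is aba, the same string, so it is a palindrome and is in L.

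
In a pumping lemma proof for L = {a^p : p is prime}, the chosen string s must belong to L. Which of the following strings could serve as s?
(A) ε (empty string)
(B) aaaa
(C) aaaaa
(C) aaaaa

The pumping lemma is applied to a string s that lies in L, so first check membership of each option:
- (A) ε has length 0, which is not prime, so it is not in L ✗
- (B) aaaa has length 4 = 2 × 2, which is not prime, so it is not in L ✗
- (C) aaaaa has length 5, which is prime, so it is in L ✓

Only (C) aaaaa is in L, so it is the only candidate that could play the role of s.
(In a complete proof one picks s in terms of the pumping length p so that |s| ≥ p is guaranteed; a fixed string like aaaaa illustrates the shape of such an s.)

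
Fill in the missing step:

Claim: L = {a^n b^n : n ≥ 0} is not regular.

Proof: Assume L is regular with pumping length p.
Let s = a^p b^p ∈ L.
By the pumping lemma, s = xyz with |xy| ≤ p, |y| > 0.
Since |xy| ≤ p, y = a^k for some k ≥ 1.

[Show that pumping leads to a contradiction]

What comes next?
Consider xy²z = a^(p+k) b^p.

Since k ≥ 1, we have p + k > p.
So xy²z has more a's than b's: (p+k) a's vs p b's.
This means xy²z ∉ L because a^n b^n requires equal counts.

This contradicts the pumping lemma which states xy²z ∈ L.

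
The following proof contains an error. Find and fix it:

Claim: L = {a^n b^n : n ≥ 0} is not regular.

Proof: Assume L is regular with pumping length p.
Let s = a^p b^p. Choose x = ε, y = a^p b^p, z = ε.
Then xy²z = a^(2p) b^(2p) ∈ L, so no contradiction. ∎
Error: The decomposition violates |xy| ≤ p. With y = a^p b^p, |xy| = |y| = 2p > p. (The proof also miscomputes xy²z, which would be a^p b^p a^p b^p rather than a^(2p) b^(2p), and it wrongly treats one harmless decomposition as settling the matter — the prover does not get to choose the decomposition.)

Correction: The pumping lemma requires |xy| ≤ p, and the argument must handle every decomposition satisfying |xy| ≤ p, |y| ≥ 1. Since s starts with p a's, any such y consists only of a's, say y = a^k with k ≥ 1. Then xy²z = a^(p+k) b^p has unequal numbers of a's and b's, so xy²z ∉ L — the required contradiction.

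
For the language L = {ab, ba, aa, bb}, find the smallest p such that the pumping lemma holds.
p = 3

For a finite language L, the pumping lemma holds vacuously if p > max|s| for s ∈ L.

The longest string in L = {ab, ba, aa, bb} has length 2.
If p = 3, then no string s ∈ L has |s| ≥ p, so the condition is vacuously true.

The minimum pumping length is p = 3.

Why no smaller p works: for any p ≤ 2, the longest string s ∈ L has |s| = 2 ≥ p, so it would
have to be pumpable; but pumping up (i = 2, 3, ...) produces ever longer strings, which cannot all lie in the
finite language L. So the pumping property fails for every p ≤ 2.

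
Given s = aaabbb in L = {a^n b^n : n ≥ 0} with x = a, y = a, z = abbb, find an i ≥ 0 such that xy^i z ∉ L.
i = 3

xy³z = a · aaa · abbb = aaaaabbb; aaaaabbb has 5 a's and 3 b's; 5 ≠ 3, so it is not in L.
(Other choices also work, e.g. i = 0, 2; only i = 1 is guaranteed to stay in L since xy¹z = s.)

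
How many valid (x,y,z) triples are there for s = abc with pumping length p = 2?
3

For s = 'abc' with pumping length p = 2:

Constraints: |xy| ≤ 2, |y| > 0

Valid decompositions (|xy| ≤ p, |y| ≥ 1):
  • x='', y='a', z='bc'
  • x='a', y='b', z='c'
  • x='', y='ab', z='c'

Total count: 3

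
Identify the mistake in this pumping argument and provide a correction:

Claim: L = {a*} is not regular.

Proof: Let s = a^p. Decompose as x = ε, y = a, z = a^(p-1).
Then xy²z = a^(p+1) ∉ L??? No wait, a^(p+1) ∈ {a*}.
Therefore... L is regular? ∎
Error: The proof attempts to show a*  is not regular, but a* IS regular!

Correction: a* is a regular language (recognized by a simple DFA with one accepting state and self-loop on 'a'). The pumping lemma can only prove non-regularity, not regularity. For regular languages, pumping always works.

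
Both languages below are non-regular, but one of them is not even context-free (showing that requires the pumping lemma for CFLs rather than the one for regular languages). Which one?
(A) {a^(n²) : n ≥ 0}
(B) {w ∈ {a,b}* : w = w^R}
(A) {a^(n²) : n ≥ 0}

(A) {a^(n²) : n ≥ 0} requires the CFL pumping lemma.

- {w ∈ {a,b}* : w = w^R} is context-free (but not regular)
  • Can be shown non-regular with the regular pumping lemma
  • After pumping, the string is no longer symmetric

- {a^(n²) : n ≥ 0} is NOT context-free
  • Requires the CFL pumping lemma to prove
  • Gaps between squares grow unboundedly

The CFL pumping lemma is "stronger" in that it can prove non-membership
in the larger class of context-free languages.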